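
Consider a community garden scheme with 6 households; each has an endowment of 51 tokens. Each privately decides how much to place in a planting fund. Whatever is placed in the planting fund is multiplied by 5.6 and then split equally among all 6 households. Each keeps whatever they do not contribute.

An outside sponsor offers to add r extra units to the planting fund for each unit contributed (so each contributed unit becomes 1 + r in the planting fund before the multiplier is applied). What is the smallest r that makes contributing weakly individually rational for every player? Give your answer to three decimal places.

With matching at rate r, one contributed unit becomes (1 + r) in the planting fund and returns 5.6 × (1 + r) / 6 to the contributor.
Setting this equal to 1: 1 + r = 6/5.6 = 1.0714.
So the minimum matching rate is r = 1.0714 − 1 = 0.071.

0.071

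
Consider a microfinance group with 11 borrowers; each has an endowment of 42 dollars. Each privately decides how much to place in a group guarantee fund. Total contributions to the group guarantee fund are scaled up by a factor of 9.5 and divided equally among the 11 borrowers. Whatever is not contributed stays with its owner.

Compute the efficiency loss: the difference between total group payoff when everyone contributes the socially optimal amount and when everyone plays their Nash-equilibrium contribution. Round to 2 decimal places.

3927.00 dollars

Each contributed unit returns 9.5/11 = 0.8636 to its contributor — below 1 — so contributing 0 is dominant for every player. At the Nash equilibrium everyone keeps their 42, and the group total is 11 × 42 = 462.
Each contributed unit returns 9.500 to the group as a whole (0.8636 to each of 11 players), which exceeds 1, so the social optimum is full contribution: group total = 9.500 × 462 = 4389.00.
Efficiency loss = 4389.00 − 462 = 3927.00.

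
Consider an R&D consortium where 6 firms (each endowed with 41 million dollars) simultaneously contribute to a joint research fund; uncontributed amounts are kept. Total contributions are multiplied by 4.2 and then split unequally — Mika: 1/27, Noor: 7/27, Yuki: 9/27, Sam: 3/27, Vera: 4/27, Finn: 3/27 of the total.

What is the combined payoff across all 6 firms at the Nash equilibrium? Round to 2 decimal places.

508.40 million dollars

For player j, contributing a unit is worthwhile iff 4.2 × (j's share) ≥ 1, i.e. iff j's share is at least 0.2381.
The shares above 0.2381 belong to Noor and Yuki, contributing 41 each; the remaining 4 contribute 0. Total contributed: 82.
The joint research fund pays out 4.2 × 82 = 344.40 in total (split across the unequal shares, but the aggregate is all that matters for the group sum).
The 4 free-riders keep 41 each, adding 164. Group total = 164 + 344.40 = 508.40.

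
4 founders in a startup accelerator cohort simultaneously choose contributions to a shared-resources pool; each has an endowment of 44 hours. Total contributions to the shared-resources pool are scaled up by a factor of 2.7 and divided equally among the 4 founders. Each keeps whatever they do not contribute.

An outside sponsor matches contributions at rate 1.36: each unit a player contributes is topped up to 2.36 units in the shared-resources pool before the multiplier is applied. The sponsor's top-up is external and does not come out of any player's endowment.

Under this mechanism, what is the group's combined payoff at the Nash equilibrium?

1121.47 hours

Under the mechanism each unit contributed yields 2.7 × 2.36 / 4 = 1.5930 back to its contributor per unit of net cost, which exceeds 1, making full contribution the dominant choice for everyone.
So the Nash equilibrium is full contribution by all 4; the group earns 2.7 × 2.36 × 176 = 1121.47.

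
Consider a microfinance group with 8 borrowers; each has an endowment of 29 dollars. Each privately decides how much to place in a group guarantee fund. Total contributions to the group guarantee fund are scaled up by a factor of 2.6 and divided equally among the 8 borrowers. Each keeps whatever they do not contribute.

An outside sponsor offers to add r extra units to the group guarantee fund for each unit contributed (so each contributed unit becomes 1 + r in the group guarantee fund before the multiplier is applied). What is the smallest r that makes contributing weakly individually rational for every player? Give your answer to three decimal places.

With matching at rate r, one contributed unit becomes (1 + r) in the group guarantee fund and returns 2.6 × (1 + r) / 8 to the contributor.
Setting this equal to 1: 1 + r = 8/2.6 = 3.0769.
So the minimum matching rate is r = 3.0769 − 1 = 2.077.

2.077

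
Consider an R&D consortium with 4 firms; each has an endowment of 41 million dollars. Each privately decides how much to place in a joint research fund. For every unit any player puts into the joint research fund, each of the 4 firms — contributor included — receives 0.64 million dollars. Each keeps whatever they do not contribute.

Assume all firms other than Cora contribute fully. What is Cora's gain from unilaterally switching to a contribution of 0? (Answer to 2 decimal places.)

14.76 million dollars

Switching from a contribution of 41 to 0 lets Cora keep an extra 41 million dollars, but lowers the joint research fund by 41, which costs Cora their own share of that drop: 0.64 × 41 = 26.24.
Net gain = 41 − 26.24 = 14.76. The private return per contributed unit (0.64) is below 1, so free-riding is indeed the best response regardless of what the others do.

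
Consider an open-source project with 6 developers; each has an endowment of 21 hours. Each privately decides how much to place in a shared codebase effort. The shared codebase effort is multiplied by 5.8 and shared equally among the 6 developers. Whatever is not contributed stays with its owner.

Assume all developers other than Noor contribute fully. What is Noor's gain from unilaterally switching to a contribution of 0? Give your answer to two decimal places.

Switching from a contribution of 21 to 0 lets Noor keep an extra 21 hours, but lowers the shared codebase effort by 21, which costs Noor their own share of that drop: 5.8/6 × 21 = 20.30.
Net gain = 21 − 20.30 = 0.70. The private return per contributed unit (0.9667) is below 1, so free-riding is indeed the best response regardless of what the others do.

0.70 hours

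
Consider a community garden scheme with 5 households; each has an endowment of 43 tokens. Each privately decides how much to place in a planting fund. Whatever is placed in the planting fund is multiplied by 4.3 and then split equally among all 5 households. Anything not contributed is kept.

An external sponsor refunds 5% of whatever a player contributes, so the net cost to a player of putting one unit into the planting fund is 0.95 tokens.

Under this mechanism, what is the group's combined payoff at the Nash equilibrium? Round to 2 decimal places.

The effective private return is (4.3/5) / 0.95 = 0.9053, which is still under 1, so the mechanism doesn't change anyone's dominant strategy: zero contribution.
Everyone keeps their endowment and the group total is 5 × 43 = 215.

215.00 tokens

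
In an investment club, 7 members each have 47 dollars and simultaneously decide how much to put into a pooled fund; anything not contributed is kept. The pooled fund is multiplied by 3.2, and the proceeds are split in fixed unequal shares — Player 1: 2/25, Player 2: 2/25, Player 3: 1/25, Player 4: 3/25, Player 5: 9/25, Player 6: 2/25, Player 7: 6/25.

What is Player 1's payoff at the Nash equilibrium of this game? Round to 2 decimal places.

For player j, contributing a unit is worthwhile iff 3.2 × (j's share) ≥ 1, i.e. iff j's share is at least 0.3125.
Only Player 5 (9/25) clears that bar, contributing 47; the remaining 6 contribute 0. Total contributed: 47.
Player 1 keeps 47 and receives 3.2 × 47 × 2/25 = 12.03 from the pooled fund, for a payoff of 59.03.

59.03 dollars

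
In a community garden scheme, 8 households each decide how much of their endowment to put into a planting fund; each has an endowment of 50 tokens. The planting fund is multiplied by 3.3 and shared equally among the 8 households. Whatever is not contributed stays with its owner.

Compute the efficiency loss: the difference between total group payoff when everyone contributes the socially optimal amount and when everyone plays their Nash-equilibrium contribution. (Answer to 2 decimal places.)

920.00 tokens

Each contributed unit returns 3.3/8 = 0.4125 to its contributor — below 1 — so contributing 0 is dominant for every player. At the Nash equilibrium everyone keeps their 50, and the group total is 8 × 50 = 400.
Each contributed unit returns 3.300 to the group as a whole (0.4125 to each of 8 players), which exceeds 1, so the social optimum is full contribution: group total = 3.300 × 400 = 1320.00.
Efficiency loss = 1320.00 − 400 = 920.00.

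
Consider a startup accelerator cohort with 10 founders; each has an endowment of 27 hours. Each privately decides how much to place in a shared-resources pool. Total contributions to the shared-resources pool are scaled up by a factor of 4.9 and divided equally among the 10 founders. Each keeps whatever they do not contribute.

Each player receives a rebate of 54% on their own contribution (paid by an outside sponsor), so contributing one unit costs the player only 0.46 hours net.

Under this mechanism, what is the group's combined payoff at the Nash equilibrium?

1468.80 hours

The effective private return per unit is now (4.9/10) / 0.46 = 1.0652 > 1, so every player's dominant strategy flips to full contribution.
At the Nash equilibrium everyone contributes 27. Group total payoff = 10 × (27 × 0.54 + 4.9 × 27) = 1468.80.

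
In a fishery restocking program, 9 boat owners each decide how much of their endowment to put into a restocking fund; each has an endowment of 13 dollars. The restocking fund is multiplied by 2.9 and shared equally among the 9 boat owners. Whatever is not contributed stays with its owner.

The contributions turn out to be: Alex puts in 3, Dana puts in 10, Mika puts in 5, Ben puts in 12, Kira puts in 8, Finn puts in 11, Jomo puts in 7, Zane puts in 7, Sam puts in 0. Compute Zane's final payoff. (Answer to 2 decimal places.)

26.30 dollars

Total contributed: 3 + 10 + 5 + 12 + 8 + 11 + 7 + 7 + 0 = 63.
Each receives 2.9 × 63 / 9 = 20.30 from the restocking fund.
Zane keeps 13 − 7 = 6, so Zane's payoff is 6 + 20.30 = 26.30.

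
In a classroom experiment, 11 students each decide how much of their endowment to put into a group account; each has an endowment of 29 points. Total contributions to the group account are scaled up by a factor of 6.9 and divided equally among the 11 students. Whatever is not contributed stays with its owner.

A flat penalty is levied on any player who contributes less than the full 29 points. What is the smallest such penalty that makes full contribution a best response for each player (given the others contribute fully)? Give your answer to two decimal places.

10.81 points

Given the others contribute fully, the best deviation is to contribute 0 (any partial contribution still incurs the fine and gives up units whose private return 0.6273 is below 1).
Deviating from 29 to 0 saves 29 points but forfeits the deviator's share of the drop in the group account: 6.9/11 × 29 = 18.19.
So the deviation gain is 29 − 18.19 = 10.81, and the fine must be at least 10.81 points to wipe it out.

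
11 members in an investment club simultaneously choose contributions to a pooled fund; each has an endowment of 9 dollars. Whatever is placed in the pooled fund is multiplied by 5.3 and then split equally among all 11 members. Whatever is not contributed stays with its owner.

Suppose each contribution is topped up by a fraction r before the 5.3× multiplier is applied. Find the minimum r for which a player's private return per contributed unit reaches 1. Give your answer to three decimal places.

With matching at rate r, one contributed unit becomes (1 + r) in the pooled fund and returns 5.3 × (1 + r) / 11 to the contributor.
Setting this equal to 1: 1 + r = 11/5.3 = 2.0755.
So the minimum matching rate is r = 2.0755 − 1 = 1.075.

1.075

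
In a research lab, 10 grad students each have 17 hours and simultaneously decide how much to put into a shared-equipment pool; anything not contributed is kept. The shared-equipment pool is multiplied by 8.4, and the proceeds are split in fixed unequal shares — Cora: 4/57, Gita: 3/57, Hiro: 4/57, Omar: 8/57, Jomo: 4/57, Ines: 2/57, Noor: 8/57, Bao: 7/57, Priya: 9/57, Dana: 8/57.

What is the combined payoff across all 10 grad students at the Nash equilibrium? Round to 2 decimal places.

799.00 hours

For player j, contributing a unit is worthwhile iff 8.4 × (j's share) ≥ 1, i.e. iff j's share is at least 0.1190.
The shares above 0.1190 belong to Omar, Noor, Bao, Priya and Dana, contributing 17 each; the remaining 5 contribute 0. Total contributed: 85.
The shared-equipment pool pays out 8.4 × 85 = 714.00 in total (split across the unequal shares, but the aggregate is all that matters for the group sum).
The 5 free-riders keep 17 each, adding 85. Group total = 85 + 714.00 = 799.00.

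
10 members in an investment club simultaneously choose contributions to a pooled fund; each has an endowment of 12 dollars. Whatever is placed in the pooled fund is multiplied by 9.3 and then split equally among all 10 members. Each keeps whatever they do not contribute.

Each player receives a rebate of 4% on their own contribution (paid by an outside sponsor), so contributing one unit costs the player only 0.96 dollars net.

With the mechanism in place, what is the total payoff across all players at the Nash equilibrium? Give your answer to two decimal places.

The effective private return is (9.3/10) / 0.96 = 0.9688, which is still under 1, so the mechanism doesn't change anyone's dominant strategy: zero contribution.
Everyone keeps their endowment and the group total is 10 × 12 = 120.

120.00 dollars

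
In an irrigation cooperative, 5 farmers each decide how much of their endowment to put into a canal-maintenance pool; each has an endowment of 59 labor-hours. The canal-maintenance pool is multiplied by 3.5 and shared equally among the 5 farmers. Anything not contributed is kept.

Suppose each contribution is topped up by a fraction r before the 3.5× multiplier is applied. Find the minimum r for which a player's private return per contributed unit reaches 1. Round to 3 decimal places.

With matching at rate r, one contributed unit becomes (1 + r) in the canal-maintenance pool and returns 3.5 × (1 + r) / 5 to the contributor.
Setting this equal to 1: 1 + r = 5/3.5 = 1.4286.
So the minimum matching rate is r = 1.4286 − 1 = 0.429.

0.429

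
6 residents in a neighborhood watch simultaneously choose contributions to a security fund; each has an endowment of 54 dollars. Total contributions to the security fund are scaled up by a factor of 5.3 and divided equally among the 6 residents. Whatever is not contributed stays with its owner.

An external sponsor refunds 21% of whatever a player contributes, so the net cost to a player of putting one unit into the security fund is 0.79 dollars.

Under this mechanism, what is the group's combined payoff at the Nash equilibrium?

Under the mechanism each unit contributed yields (5.3/6) / 0.79 = 1.1181 back to its contributor per unit of net cost, which exceeds 1, making full contribution the dominant choice for everyone.
At the Nash equilibrium everyone contributes 54. Group total payoff = 6 × (54 × 0.21 + 5.3 × 54) = 1785.24.

1785.24 dollars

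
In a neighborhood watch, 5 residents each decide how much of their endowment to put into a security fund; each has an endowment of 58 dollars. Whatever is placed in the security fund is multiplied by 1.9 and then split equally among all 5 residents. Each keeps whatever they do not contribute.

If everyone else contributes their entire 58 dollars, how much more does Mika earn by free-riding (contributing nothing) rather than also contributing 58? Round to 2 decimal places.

35.96 dollars

Switching from a contribution of 58 to 0 lets Mika keep an extra 58 dollars, but lowers the security fund by 58, which costs Mika their own share of that drop: 1.9/5 × 58 = 22.04.
Net gain = 58 − 22.04 = 35.96. The private return per contributed unit (0.3800) is below 1, so free-riding is indeed the best response regardless of what the others do.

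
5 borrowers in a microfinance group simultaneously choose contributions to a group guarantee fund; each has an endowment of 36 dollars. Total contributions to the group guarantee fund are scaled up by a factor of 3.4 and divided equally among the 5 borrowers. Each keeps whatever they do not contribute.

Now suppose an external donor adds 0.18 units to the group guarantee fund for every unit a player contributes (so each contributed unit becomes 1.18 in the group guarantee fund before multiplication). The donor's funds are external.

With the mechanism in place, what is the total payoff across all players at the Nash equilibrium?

180.00 dollars

With the mechanism, a contributed unit returns 3.4 × 1.18 / 5 = 0.8024 per unit of net cost — still below 1 — so contributing 0 remains dominant for every player.
Everyone keeps their endowment and the group total is 5 × 36 = 180.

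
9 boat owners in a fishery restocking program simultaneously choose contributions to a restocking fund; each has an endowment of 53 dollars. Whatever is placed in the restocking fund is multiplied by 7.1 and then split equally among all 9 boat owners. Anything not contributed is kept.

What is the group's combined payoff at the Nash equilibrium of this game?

Each contributed unit returns 7.1/9 = 0.7889 to its contributor — below 1 — so contributing 0 is dominant for every player. At the Nash equilibrium everyone keeps their 53, and the group total is 9 × 53 = 477.

477.00 dollars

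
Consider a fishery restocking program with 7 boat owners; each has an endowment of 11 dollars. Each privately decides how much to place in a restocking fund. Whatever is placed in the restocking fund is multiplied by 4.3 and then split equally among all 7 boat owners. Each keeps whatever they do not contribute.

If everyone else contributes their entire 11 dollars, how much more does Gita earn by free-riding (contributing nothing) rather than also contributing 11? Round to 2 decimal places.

Switching from a contribution of 11 to 0 lets Gita keep an extra 11 dollars, but lowers the restocking fund by 11, which costs Gita their own share of that drop: 4.3/7 × 11 = 6.76.
Net gain = 11 − 6.76 = 4.24. The private return per contributed unit (0.6143) is below 1, so free-riding is indeed the best response regardless of what the others do.

4.24 dollars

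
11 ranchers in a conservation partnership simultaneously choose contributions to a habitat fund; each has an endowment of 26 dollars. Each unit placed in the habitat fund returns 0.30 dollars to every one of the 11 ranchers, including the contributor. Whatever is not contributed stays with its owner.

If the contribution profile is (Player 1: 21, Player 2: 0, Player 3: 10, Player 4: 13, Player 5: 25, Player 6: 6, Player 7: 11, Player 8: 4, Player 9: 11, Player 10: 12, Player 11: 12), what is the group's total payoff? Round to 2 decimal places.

Total contributed: 21 + 0 + 10 + 13 + 25 + 6 + 11 + 4 + 11 + 12 + 12 = 125; total kept: 11 × 26 − 125 = 161.
The habitat fund pays out 0.30 × 11 × 125 = 412.50 in aggregate.
Group total = 161 + 412.50 = 573.50.

573.50 dollars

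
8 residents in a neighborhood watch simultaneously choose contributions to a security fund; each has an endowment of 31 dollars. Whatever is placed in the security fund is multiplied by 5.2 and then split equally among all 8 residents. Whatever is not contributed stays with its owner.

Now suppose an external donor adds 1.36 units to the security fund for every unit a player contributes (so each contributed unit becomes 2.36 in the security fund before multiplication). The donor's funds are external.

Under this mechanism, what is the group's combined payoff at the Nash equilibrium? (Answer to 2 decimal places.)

Under the mechanism each unit contributed yields 5.2 × 2.36 / 8 = 1.5340 back to its contributor per unit of net cost, which exceeds 1, making full contribution the dominant choice for everyone.
So the Nash equilibrium is full contribution by all 8; the group earns 5.2 × 2.36 × 248 = 3043.46.

3043.46 dollars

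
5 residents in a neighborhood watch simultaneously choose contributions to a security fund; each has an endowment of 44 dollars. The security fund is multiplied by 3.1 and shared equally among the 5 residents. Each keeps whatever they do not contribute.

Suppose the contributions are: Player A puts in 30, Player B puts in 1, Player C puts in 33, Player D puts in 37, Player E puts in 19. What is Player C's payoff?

85.40 dollars

Total contributed: 30 + 1 + 33 + 37 + 19 = 120.
Each receives 3.1 × 120 / 5 = 74.40 from the security fund.
Player C keeps 44 − 33 = 11, so Player C's payoff is 11 + 74.40 = 85.40.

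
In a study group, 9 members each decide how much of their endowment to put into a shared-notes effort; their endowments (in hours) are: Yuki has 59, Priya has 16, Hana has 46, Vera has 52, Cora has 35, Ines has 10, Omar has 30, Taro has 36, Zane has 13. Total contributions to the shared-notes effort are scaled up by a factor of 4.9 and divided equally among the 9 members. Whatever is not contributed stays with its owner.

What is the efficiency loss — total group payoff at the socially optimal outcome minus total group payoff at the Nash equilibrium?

The private return per contributed unit is 4.9/9 = 0.5444 < 1 for every player regardless of endowment, so the Nash equilibrium is zero contribution and the group total is Σ E_j = 59 + 16 + 46 + 52 + 35 + 10 + 30 + 36 + 13 = 297.
Each contributed unit returns 4.900 to the group, so the social optimum is full contribution by everyone: group total = 4.900 × 297 = 1455.30.
Efficiency loss = (4.900 − 1) × 297 = 1158.30.

1158.30 hours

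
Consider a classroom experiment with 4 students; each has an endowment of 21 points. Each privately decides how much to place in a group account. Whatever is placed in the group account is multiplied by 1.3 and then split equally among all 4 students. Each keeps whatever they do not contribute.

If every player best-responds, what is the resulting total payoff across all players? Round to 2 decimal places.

Each contributed unit returns 1.3/4 = 0.3250 to its contributor — below 1 — so contributing 0 is dominant for every player. At the Nash equilibrium everyone keeps their 21, and the group total is 4 × 21 = 84.

84.00 points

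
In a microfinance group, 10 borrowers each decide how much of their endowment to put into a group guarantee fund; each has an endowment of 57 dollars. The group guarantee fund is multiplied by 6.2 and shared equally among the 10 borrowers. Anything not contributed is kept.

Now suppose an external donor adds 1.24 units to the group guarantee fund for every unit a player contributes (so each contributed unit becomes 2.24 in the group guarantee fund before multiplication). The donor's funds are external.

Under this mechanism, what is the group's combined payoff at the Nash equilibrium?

With the mechanism, a contributed unit returns 6.2 × 2.24 / 10 = 1.3888 per unit of net cost to the contributor — now above 1 — so contributing fully is weakly dominant for every player.
So the Nash equilibrium is full contribution by all 10; the group earns 6.2 × 2.24 × 570 = 7916.16.

7916.16 dollars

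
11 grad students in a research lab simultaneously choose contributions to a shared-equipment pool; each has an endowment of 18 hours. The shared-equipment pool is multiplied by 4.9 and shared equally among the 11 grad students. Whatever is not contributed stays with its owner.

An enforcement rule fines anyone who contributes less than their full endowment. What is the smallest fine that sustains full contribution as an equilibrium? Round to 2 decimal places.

Given the others contribute fully, the best deviation is to contribute 0 (any partial contribution still incurs the fine and gives up units whose private return 0.4455 is below 1).
Deviating from 18 to 0 saves 18 hours but forfeits the deviator's share of the drop in the shared-equipment pool: 4.9/11 × 18 = 8.02.
So the deviation gain is 18 − 8.02 = 9.98, and the fine must be at least 9.98 hours to wipe it out.

9.98 hours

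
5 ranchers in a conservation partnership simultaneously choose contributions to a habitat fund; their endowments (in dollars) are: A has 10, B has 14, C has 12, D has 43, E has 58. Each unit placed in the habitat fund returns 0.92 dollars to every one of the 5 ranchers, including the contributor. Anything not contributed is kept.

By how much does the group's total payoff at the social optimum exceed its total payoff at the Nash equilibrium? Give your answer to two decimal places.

493.20 dollars

The private return per contributed unit is 0.92 < 1 for everyone, so the Nash equilibrium is zero contribution and the group total is Σ E_j = 10 + 14 + 12 + 43 + 58 = 137.
Each contributed unit returns 4.600 to the group, so the social optimum is full contribution by everyone: group total = 4.600 × 137 = 630.20.
Efficiency loss = (4.600 − 1) × 137 = 493.20.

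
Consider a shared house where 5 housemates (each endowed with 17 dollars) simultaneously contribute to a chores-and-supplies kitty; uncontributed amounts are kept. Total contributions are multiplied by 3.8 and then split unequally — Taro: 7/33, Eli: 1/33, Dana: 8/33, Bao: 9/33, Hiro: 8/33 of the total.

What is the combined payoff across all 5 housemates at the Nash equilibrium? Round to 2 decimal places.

132.60 dollars

Player j's private return per contributed unit is 3.8 × (j's share). Contributing is weakly dominant for j when that share is at least 1/3.8 = 0.2632, and contributing 0 is dominant otherwise.
Bao alone (share 9/33) is above the threshold, contributing 17; the remaining 4 contribute 0. Total contributed: 17.
The chores-and-supplies kitty pays out 3.8 × 17 = 64.60 in total (split across the unequal shares, but the aggregate is all that matters for the group sum).
The 4 free-riders keep 17 each, adding 68. Group total = 68 + 64.60 = 132.60.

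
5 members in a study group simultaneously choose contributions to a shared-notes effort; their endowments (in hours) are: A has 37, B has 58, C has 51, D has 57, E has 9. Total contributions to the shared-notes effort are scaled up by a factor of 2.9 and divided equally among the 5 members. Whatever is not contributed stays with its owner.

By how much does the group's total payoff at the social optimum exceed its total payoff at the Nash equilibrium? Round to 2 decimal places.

The private return per contributed unit is 2.9/5 = 0.5800 < 1 for every player regardless of endowment, so the Nash equilibrium is zero contribution and the group total is Σ E_j = 37 + 58 + 51 + 57 + 9 = 212.
Each contributed unit returns 2.900 to the group, so the social optimum is full contribution by everyone: group total = 2.900 × 212 = 614.80.
Efficiency loss = (2.900 − 1) × 212 = 402.80.

402.80 hours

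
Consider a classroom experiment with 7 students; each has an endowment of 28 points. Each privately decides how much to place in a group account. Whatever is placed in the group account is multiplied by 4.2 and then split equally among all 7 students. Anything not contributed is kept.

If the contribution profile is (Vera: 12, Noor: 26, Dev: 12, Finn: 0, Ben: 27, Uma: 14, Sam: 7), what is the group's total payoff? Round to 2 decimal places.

Total contributed: 12 + 26 + 12 + 0 + 27 + 14 + 7 = 98; total kept: 7 × 28 − 98 = 98.
The group account pays out 4.2 × 98 = 411.60 in aggregate.
Group total = 98 + 411.60 = 509.60.

509.60 points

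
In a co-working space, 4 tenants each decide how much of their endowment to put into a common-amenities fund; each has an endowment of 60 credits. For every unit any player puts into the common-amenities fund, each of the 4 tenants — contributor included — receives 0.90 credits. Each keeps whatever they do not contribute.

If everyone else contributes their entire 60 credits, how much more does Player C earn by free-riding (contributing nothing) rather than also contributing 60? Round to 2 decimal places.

Switching from a contribution of 60 to 0 lets Player C keep an extra 60 credits, but lowers the common-amenities fund by 60, which costs Player C their own share of that drop: 0.90 × 60 = 54.00.
Net gain = 60 − 54.00 = 6.00. The private return per contributed unit (0.90) is below 1, so free-riding is indeed the best response regardless of what the others do.

6.00 credits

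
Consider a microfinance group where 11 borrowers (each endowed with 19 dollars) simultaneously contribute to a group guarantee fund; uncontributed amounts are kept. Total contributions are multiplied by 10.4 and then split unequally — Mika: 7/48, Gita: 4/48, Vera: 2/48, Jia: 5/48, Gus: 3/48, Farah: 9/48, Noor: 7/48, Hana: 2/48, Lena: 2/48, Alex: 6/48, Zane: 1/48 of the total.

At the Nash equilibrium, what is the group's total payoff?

Each unit j contributes comes back to j as 10.4 × (j's share), so j prefers to contribute only if that share exceeds 1/10.4 = 0.0962; otherwise keeping the unit dominates.
Mika, Jia, Farah, Noor and Alex clear that bar, contributing 19 each; the remaining 6 contribute 0. Total contributed: 95.
The group guarantee fund pays out 10.4 × 95 = 988.00 in total (split across the unequal shares, but the aggregate is all that matters for the group sum).
The 6 free-riders keep 19 each, adding 114. Group total = 114 + 988.00 = 1102.00.

1102.00 dollars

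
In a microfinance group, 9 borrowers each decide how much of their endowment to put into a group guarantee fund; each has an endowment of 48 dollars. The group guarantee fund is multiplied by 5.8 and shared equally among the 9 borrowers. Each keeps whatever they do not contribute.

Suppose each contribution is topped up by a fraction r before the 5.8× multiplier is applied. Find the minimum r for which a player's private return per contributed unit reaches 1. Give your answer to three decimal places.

0.552

With matching at rate r, one contributed unit becomes (1 + r) in the group guarantee fund and returns 5.8 × (1 + r) / 9 to the contributor.
Setting this equal to 1: 1 + r = 9/5.8 = 1.5517.
So the minimum matching rate is r = 1.5517 − 1 = 0.552.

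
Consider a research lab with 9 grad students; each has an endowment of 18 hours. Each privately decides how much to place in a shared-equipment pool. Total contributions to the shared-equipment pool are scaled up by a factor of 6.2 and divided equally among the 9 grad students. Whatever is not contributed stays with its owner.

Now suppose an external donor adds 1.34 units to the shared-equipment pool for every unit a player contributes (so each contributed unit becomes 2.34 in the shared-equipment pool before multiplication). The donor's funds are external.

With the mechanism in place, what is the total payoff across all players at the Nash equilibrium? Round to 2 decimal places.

2350.30 hours

Under the mechanism each unit contributed yields 6.2 × 2.34 / 9 = 1.6120 back to its contributor per unit of net cost, which exceeds 1, making full contribution the dominant choice for everyone.
At the Nash equilibrium everyone contributes 18. Group total payoff = 6.2 × 2.34 × 162 = 2350.30.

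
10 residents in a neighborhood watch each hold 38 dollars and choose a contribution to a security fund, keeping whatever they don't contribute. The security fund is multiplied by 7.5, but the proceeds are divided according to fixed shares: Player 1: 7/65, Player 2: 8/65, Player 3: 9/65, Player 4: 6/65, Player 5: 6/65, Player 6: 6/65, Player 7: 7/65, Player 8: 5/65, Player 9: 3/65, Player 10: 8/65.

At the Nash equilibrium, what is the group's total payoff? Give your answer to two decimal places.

Each unit j contributes comes back to j as 7.5 × (j's share), so j prefers to contribute only if that share exceeds 1/7.5 = 0.1333; otherwise keeping the unit dominates.
The only share above 0.1333 is Player 3's 9/65, contributing 38; the remaining 9 contribute 0. Total contributed: 38.
The security fund pays out 7.5 × 38 = 285.00 in total (split across the unequal shares, but the aggregate is all that matters for the group sum).
The 9 free-riders keep 38 each, adding 342. Group total = 342 + 285.00 = 627.00.

627.00 dollars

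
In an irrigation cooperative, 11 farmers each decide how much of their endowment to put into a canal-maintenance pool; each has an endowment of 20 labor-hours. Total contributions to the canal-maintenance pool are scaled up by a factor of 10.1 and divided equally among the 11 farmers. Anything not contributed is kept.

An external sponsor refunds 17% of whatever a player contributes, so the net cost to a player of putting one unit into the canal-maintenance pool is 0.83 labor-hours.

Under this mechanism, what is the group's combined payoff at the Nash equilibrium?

Under the mechanism each unit contributed yields (10.1/11) / 0.83 = 1.1062 back to its contributor per unit of net cost, which exceeds 1, making full contribution the dominant choice for everyone.
So the Nash equilibrium is full contribution by all 11; the group earns 11 × (20 × 0.17 + 10.1 × 20) = 2259.40.

2259.40 labor-hours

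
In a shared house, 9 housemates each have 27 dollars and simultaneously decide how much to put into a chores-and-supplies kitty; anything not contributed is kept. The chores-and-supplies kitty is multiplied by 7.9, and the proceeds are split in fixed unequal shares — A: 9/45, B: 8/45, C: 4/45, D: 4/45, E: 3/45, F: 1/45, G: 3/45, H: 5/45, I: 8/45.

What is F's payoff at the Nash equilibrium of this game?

A player with share s gets back 7.9·s per unit contributed, so full contribution is dominant for anyone with s > 1/7.9 = 0.1266 and zero contribution is dominant for anyone below.
The shares above 0.1266 belong to A, B and I, contributing 27 each; the remaining 6 contribute 0. Total contributed: 81.
F keeps 27 and receives 7.9 × 81 × 1/45 = 14.22 from the chores-and-supplies kitty, for a payoff of 41.22.

41.22 dollars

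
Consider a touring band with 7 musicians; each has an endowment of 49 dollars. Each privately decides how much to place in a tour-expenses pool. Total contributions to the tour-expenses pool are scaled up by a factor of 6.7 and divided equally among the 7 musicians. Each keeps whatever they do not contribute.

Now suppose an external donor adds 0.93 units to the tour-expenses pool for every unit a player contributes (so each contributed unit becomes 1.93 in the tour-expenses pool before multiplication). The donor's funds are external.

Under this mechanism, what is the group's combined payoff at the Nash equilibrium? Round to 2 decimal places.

The effective private return per unit is now 6.7 × 1.93 / 7 = 1.8473 > 1, so every player's dominant strategy flips to full contribution.
At the Nash equilibrium everyone contributes 49. Group total payoff = 6.7 × 1.93 × 343 = 4435.33.

4435.33 dollars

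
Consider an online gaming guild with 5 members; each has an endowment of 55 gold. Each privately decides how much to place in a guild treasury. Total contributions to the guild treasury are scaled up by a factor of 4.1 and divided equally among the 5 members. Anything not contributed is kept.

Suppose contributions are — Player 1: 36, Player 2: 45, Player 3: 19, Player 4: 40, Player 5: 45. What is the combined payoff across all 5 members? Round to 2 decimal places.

848.50 gold

Total contributed: 36 + 45 + 19 + 40 + 45 = 185; total kept: 5 × 55 − 185 = 90.
The guild treasury pays out 4.1 × 185 = 758.50 in aggregate.
Group total = 90 + 758.50 = 848.50.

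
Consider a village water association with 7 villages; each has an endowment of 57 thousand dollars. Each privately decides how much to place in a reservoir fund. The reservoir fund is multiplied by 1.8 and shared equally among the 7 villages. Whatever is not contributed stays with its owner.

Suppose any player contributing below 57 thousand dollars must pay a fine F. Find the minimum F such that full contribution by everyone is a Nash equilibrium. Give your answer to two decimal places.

Given the others contribute fully, the best deviation is to contribute 0 (any partial contribution still incurs the fine and gives up units whose private return 0.2571 is below 1).
Deviating from 57 to 0 saves 57 thousand dollars but forfeits the deviator's share of the drop in the reservoir fund: 1.8/7 × 57 = 14.66.
So the deviation gain is 57 − 14.66 = 42.34, and the fine must be at least 42.34 thousand dollars to wipe it out.

42.34 thousand dollars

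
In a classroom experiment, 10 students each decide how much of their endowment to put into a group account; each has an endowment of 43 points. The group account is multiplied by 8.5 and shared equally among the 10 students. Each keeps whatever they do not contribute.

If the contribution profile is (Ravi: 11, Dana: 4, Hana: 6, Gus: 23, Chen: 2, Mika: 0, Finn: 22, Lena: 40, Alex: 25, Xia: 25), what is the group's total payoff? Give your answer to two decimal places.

Total contributed: 11 + 4 + 6 + 23 + 2 + 0 + 22 + 40 + 25 + 25 = 158; total kept: 10 × 43 − 158 = 272.
The group account pays out 8.5 × 158 = 1343.00 in aggregate.
Group total = 272 + 1343.00 = 1615.00.

1615.00 points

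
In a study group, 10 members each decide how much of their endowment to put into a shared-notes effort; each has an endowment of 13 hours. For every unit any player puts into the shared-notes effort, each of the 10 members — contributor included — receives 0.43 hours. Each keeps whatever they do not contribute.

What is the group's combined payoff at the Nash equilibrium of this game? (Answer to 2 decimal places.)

The private return per contributed unit is 0.43 < 1, so contributing 0 is dominant for every player. At the Nash equilibrium everyone keeps their 13, and the group total is 10 × 13 = 130.

130.00 hours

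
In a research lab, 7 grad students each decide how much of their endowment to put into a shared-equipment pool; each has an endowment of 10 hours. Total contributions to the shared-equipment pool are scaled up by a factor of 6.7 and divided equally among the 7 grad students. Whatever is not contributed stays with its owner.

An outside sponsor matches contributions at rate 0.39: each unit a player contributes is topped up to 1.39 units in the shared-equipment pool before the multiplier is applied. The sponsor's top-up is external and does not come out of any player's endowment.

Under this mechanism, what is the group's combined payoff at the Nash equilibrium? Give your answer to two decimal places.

651.91 hours

The effective private return per unit is now 6.7 × 1.39 / 7 = 1.3304 > 1, so every player's dominant strategy flips to full contribution.
At the Nash equilibrium everyone contributes 10. Group total payoff = 6.7 × 1.39 × 70 = 651.91.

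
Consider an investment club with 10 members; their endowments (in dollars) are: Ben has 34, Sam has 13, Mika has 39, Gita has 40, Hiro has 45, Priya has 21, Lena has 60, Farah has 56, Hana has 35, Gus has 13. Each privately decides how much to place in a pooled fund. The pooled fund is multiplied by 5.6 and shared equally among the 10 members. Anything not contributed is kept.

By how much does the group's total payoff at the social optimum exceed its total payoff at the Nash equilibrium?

The private return per contributed unit is 5.6/10 = 0.5600 < 1 for every player regardless of endowment, so the Nash equilibrium is zero contribution and the group total is Σ E_j = 34 + 13 + 39 + 40 + 45 + 21 + 60 + 56 + 35 + 13 = 356.
Each contributed unit returns 5.600 to the group, so the social optimum is full contribution by everyone: group total = 5.600 × 356 = 1993.60.
Efficiency loss = (5.600 − 1) × 356 = 1637.60.

1637.60 dollars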